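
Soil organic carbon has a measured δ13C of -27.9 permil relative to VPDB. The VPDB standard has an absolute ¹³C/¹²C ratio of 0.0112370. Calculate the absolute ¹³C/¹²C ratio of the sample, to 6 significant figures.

R_sample = R_standard × (δ13C/1000 + 1)
R_sample = 0.0112370 × (-27.9/1000 + 1) = 0.0112370 × 0.972100
R_sample = 0.0109235

0.0109235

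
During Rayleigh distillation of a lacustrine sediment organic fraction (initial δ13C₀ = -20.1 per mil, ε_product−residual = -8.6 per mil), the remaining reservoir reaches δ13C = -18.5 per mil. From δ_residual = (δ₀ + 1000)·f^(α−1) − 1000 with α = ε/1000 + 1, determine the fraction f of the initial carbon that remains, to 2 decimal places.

α − 1 = ε/1000 = -0.0086
(δ_res + 1000)/(δ₀ + 1000) = (-18.5 + 1000)/(-20.1 + 1000) = 981.5/979.9 = 1.001633
f = 1.001633^(1/-0.0086) = exp(ln(1.001633)/-0.0086) = exp(0.00163/-0.0086)
f = exp(-0.1897) = 0.8272

0.83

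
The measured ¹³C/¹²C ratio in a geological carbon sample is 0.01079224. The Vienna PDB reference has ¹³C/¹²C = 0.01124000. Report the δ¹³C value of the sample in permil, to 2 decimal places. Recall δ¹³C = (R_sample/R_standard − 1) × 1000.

-39.84 permil

δ¹³C = (R_sample / R_standard − 1) × 1000
R_sample / R_standard = 0.01079224 / 0.01124000 = 0.960164
δ¹³C = (0.960164 − 1) × 1000 = -39.836 permil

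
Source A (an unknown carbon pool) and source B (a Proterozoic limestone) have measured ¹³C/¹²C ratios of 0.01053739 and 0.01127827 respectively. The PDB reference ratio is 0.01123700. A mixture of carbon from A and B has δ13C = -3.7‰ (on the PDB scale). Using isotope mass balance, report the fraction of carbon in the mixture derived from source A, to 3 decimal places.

δ_A = (0.01053739/0.01123700 − 1)×1000 = (0.937741 − 1)×1000 = -62.259‰
δ_B = (0.01127827/0.01123700 − 1)×1000 = (1.003673 − 1)×1000 = 3.673‰
f_A = (δ_mix − δ_B)/(δ_A − δ_B) = (-3.7 − (3.673))/(-62.259 − (3.673))
f_A = -7.373 / -65.932 = 0.1118

0.112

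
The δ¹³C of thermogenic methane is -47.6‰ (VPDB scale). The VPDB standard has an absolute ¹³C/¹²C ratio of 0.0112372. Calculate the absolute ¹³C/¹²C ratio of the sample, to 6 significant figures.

R_sample = R_standard × (δ¹³C/1000 + 1)
R_sample = 0.0112372 × (-47.6/1000 + 1) = 0.0112372 × 0.952400
R_sample = 0.0107023

0.0107023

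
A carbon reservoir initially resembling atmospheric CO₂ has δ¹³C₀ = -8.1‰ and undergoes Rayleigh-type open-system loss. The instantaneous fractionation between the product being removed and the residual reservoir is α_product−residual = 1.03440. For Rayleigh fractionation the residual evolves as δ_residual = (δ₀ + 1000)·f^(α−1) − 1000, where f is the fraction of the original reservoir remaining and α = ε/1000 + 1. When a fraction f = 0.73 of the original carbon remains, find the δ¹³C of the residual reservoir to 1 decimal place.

Rayleigh residual: δ_res = (δ₀ + 1000)·f^(α−1) − 1000
α − 1 = 0.03440
f^(α−1) = 0.73^(0.03440) = 0.989232
δ_res = (-8.1 + 1000) × 0.989232 − 1000 = 981.220 − 1000 = -18.78‰

-18.8‰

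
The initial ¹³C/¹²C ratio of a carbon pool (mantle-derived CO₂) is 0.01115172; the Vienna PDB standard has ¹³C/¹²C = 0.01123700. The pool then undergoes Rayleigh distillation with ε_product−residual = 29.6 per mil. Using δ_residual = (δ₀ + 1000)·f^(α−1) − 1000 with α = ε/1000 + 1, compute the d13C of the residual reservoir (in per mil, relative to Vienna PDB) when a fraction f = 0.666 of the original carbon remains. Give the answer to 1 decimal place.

δ₀ = (0.01115172/0.01123700 − 1)×1000 = (0.992411 − 1)×1000 = -7.589 per mil
α − 1 = ε/1000 = 0.0296
f^(α−1) = 0.666^(0.0296) = 0.988041
δ_res = (-7.589 + 1000) × 0.988041 − 1000 = 980.542 − 1000 = -19.46 per mil

-19.5 per mil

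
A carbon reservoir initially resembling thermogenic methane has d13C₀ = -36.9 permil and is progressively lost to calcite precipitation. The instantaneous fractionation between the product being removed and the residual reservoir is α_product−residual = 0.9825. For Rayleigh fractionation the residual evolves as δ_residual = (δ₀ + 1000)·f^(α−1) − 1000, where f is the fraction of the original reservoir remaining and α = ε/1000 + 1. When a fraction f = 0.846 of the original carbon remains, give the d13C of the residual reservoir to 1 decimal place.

-34.1 permil

Rayleigh residual: δ_res = (δ₀ + 1000)·f^(α−1) − 1000
α − 1 = -0.01750
f^(α−1) = 0.846^(-0.01750) = 1.002931
δ_res = (-36.9 + 1000) × 1.002931 − 1000 = 965.923 − 1000 = -34.08 permil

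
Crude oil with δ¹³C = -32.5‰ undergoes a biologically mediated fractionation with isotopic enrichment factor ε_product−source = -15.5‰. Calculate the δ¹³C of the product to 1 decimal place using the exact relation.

-47.5‰

To first order, δ_product ≈ δ_source + ε = -48.0‰.
Exactly, δ_product = (δ_source + 1000)·(ε/1000 + 1) − 1000.
δ_product = (-32.5 + 1000) × (-15.5/1000 + 1) − 1000
δ_product = -47.50‰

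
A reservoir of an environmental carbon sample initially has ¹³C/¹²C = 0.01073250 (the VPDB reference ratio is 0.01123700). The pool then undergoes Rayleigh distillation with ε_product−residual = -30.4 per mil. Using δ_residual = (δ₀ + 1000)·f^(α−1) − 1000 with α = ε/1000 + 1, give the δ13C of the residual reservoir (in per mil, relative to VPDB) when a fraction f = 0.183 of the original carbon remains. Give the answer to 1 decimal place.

5.7 per mil

δ₀ = (0.01073250/0.01123700 − 1)×1000 = (0.955104 − 1)×1000 = -44.896 per mil
α − 1 = ε/1000 = -0.0304
f^(α−1) = 0.183^(-0.0304) = 1.052983
δ_res = (-44.896 + 1000) × 1.052983 − 1000 = 1005.708 − 1000 = 5.71 per mil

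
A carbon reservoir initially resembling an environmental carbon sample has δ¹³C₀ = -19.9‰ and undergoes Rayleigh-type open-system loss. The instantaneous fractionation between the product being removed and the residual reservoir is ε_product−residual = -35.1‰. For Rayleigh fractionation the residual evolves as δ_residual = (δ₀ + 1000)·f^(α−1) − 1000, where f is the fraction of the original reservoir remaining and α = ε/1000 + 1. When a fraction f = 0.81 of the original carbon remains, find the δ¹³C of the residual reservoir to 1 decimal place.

Rayleigh residual: δ_res = (δ₀ + 1000)·f^(α−1) − 1000
α = ε/1000 + 1 = 0.96490, so α − 1 = -0.03510
f^(α−1) = 0.81^(-0.03510) = 1.007424
δ_res = (-19.9 + 1000) × 1.007424 − 1000 = 987.376 − 1000 = -12.62‰

-12.6‰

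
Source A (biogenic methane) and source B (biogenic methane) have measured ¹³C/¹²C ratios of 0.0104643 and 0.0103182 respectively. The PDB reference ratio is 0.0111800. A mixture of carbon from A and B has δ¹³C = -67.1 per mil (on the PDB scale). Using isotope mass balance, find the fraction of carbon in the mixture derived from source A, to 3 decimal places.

0.764

δ_A = (0.0104643/0.0111800 − 1)×1000 = (0.935984 − 1)×1000 = -64.016 per mil
δ_B = (0.0103182/0.0111800 − 1)×1000 = (0.922916 − 1)×1000 = -77.084 per mil
f_A = (δ_mix − δ_B)/(δ_A − δ_B) = (-67.1 − (-77.084))/(-64.016 − (-77.084))
f_A = 9.984 / 13.068 = 0.7640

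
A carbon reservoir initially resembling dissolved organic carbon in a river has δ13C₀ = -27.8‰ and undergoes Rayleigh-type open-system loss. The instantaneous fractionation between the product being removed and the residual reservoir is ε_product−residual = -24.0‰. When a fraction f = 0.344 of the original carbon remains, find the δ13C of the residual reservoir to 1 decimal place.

Rayleigh residual: δ_res = (δ₀ + 1000)·f^(α−1) − 1000
α = ε/1000 + 1 = 0.97600, so α − 1 = -0.02400
f^(α−1) = 0.344^(-0.02400) = 1.025941
δ_res = (-27.8 + 1000) × 1.025941 − 1000 = 997.420 − 1000 = -2.58‰

-2.6‰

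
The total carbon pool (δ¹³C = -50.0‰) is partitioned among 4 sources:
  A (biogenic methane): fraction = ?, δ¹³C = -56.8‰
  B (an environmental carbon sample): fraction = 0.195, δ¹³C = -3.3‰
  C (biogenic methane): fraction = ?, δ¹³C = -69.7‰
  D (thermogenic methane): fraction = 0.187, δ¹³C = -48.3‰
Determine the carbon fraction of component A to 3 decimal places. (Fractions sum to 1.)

Let f_A and f_C be the unknown fractions; fractions sum to 1 so f_A + f_C = 0.618.
Mass balance: Σ fᵢ·δᵢ = δ_bulk ⇒ f_A·(-56.8) + f_C·(-69.7) = -50.0 − (-9.676) = -40.324
Substitute f_C = 0.618 − f_A:
f_A·(-56.8 − -69.7) = -40.324 − 0.618×(-69.7) = 2.750
f_A = 2.750 / 12.9 = 0.2132

0.213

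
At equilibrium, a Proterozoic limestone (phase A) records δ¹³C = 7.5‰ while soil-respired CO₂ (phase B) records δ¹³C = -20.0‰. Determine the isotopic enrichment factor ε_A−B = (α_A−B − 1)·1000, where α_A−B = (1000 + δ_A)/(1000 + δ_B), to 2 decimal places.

α_A−B = (1000 + 7.5) / (1000 + -20.0) = 1007.5 / 980.0 = 1.028061
ε_A−B = (1.028061 − 1) × 1000 = 28.061‰
(The approximation ε ≈ δ_A − δ_B would give 27.5‰.)

28.06‰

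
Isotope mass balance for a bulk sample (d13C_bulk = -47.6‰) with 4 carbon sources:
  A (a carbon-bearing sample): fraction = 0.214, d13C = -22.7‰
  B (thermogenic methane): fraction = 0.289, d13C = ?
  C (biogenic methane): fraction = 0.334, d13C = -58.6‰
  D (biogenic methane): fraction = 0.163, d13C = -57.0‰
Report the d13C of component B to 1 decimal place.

Isotope mass balance: δ_bulk = Σ fᵢ·δᵢ.
-47.6 = 0.214×(-22.7) + 0.289×δ_B + 0.334×(-58.6) + 0.163×(-57.0)
0.289·δ_B = -47.6 − (-33.721) = -13.879
δ_B = -13.879 / 0.289 = -48.02‰

-48.0‰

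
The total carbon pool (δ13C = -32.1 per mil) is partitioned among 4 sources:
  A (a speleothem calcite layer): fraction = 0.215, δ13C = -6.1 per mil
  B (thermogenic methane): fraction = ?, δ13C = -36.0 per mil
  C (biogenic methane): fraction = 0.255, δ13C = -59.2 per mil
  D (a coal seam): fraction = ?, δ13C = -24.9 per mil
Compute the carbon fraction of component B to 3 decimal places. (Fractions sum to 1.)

Let f_B and f_D be the unknown fractions; fractions sum to 1 so f_B + f_D = 0.530.
Mass balance: Σ fᵢ·δᵢ = δ_bulk ⇒ f_B·(-36.0) + f_D·(-24.9) = -32.1 − (-16.408) = -15.692
Substitute f_D = 0.530 − f_B:
f_B·(-36.0 − -24.9) = -15.692 − 0.530×(-24.9) = -2.495
f_B = -2.495 / -11.1 = 0.2248

0.225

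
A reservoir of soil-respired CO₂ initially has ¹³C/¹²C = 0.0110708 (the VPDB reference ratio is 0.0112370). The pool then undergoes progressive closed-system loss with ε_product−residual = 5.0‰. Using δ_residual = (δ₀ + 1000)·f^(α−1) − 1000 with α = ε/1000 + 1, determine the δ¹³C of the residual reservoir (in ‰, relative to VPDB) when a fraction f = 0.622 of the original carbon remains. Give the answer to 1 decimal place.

δ₀ = (0.0110708/0.0112370 − 1)×1000 = (0.985210 − 1)×1000 = -14.790‰
α − 1 = ε/1000 = 0.0050
f^(α−1) = 0.622^(0.0050) = 0.997629
δ_res = (-14.790 + 1000) × 0.997629 − 1000 = 982.873 − 1000 = -17.13‰

-17.1‰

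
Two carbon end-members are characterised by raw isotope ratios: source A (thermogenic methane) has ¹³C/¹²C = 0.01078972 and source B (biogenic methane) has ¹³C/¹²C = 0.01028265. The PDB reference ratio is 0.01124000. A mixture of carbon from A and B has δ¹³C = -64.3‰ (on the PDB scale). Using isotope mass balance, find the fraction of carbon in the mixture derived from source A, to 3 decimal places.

δ_A = (0.01078972/0.01124000 − 1)×1000 = (0.959940 − 1)×1000 = -40.060‰
δ_B = (0.01028265/0.01124000 − 1)×1000 = (0.914827 − 1)×1000 = -85.173‰
f_A = (δ_mix − δ_B)/(δ_A − δ_B) = (-64.3 − (-85.173))/(-40.060 − (-85.173))
f_A = 20.873 / 45.113 = 0.4627

0.463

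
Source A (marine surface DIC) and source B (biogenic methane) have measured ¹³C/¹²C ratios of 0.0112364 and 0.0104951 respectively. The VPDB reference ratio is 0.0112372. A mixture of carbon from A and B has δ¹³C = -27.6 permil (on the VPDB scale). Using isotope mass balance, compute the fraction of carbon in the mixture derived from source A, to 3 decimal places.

0.583

δ_A = (0.0112364/0.0112372 − 1)×1000 = (0.999929 − 1)×1000 = -0.071 permil
δ_B = (0.0104951/0.0112372 − 1)×1000 = (0.933960 − 1)×1000 = -66.040 permil
f_A = (δ_mix − δ_B)/(δ_A − δ_B) = (-27.6 − (-66.040))/(-0.071 − (-66.040))
f_A = 38.440 / 65.968 = 0.5827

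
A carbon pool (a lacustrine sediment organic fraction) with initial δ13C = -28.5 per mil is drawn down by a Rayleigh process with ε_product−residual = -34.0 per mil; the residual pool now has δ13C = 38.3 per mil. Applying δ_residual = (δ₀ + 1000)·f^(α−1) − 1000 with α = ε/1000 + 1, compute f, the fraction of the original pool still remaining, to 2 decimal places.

α − 1 = ε/1000 = -0.0340
(δ_res + 1000)/(δ₀ + 1000) = (38.3 + 1000)/(-28.5 + 1000) = 1038.3/971.5 = 1.068760
f = 1.068760^(1/-0.0340) = exp(ln(1.068760)/-0.0340) = exp(0.06650/-0.0340)
f = exp(-1.9558) = 0.1414

0.14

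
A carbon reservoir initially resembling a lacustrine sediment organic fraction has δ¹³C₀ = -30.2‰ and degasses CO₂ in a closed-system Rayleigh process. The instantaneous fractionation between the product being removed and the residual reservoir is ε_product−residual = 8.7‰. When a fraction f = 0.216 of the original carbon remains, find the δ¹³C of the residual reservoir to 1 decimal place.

Rayleigh residual: δ_res = (δ₀ + 1000)·f^(α−1) − 1000
α = ε/1000 + 1 = 1.00870, so α − 1 = 0.00870
f^(α−1) = 0.216^(0.00870) = 0.986756
δ_res = (-30.2 + 1000) × 0.986756 − 1000 = 956.956 − 1000 = -43.04‰

-43.0‰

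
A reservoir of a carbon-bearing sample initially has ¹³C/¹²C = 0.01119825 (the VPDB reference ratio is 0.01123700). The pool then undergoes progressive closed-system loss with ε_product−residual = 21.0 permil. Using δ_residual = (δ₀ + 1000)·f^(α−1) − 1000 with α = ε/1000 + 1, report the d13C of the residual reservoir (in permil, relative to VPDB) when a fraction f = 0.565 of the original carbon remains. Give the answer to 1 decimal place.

-15.3 permil

δ₀ = (0.01119825/0.01123700 − 1)×1000 = (0.996552 − 1)×1000 = -3.448 permil
α − 1 = ε/1000 = 0.0210
f^(α−1) = 0.565^(0.0210) = 0.988082
δ_res = (-3.448 + 1000) × 0.988082 − 1000 = 984.675 − 1000 = -15.33 permil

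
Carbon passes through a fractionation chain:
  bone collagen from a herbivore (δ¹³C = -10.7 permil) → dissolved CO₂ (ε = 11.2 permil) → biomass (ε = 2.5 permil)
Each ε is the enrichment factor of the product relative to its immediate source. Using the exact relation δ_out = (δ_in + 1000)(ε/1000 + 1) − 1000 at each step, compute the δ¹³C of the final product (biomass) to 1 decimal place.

step 1: δ = (-10.70 + 1000)·(11.2/1000 + 1) − 1000 = 0.38 permil
step 2: δ = (0.38 + 1000)·(2.5/1000 + 1) − 1000 = 2.88 permil

2.9 permil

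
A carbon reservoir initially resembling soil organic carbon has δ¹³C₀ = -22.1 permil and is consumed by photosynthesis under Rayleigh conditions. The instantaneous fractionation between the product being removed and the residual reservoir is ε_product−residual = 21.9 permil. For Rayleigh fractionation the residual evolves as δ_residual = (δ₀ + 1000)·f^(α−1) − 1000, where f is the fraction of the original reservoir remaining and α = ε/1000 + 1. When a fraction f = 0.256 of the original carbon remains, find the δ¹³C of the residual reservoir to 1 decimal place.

Rayleigh residual: δ_res = (δ₀ + 1000)·f^(α−1) − 1000
α = ε/1000 + 1 = 1.02190, so α − 1 = 0.02190
f^(α−1) = 0.256^(0.02190) = 0.970600
δ_res = (-22.1 + 1000) × 0.970600 − 1000 = 949.150 − 1000 = -50.85 permil

-50.8 permil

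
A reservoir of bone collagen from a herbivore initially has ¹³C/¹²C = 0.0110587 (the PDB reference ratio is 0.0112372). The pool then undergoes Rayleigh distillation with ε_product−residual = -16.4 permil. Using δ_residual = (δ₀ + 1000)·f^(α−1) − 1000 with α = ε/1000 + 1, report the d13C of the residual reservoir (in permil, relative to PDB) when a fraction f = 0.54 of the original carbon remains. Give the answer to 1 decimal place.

-5.9 permil

δ₀ = (0.0110587/0.0112372 − 1)×1000 = (0.984115 − 1)×1000 = -15.885 permil
α − 1 = ε/1000 = -0.0164
f^(α−1) = 0.54^(-0.0164) = 1.010157
δ_res = (-15.885 + 1000) × 1.010157 − 1000 = 994.111 − 1000 = -5.89 permil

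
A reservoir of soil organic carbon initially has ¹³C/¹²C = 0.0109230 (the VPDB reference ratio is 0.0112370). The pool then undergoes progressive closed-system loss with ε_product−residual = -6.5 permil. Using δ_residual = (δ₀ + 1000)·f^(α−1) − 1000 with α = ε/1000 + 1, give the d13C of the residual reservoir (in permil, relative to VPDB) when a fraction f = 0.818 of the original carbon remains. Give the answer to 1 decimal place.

-26.7 permil

δ₀ = (0.0109230/0.0112370 − 1)×1000 = (0.972057 − 1)×1000 = -27.943 permil
α − 1 = ε/1000 = -0.0065
f^(α−1) = 0.818^(-0.0065) = 1.001307
δ_res = (-27.943 + 1000) × 1.001307 − 1000 = 973.327 − 1000 = -26.67 permil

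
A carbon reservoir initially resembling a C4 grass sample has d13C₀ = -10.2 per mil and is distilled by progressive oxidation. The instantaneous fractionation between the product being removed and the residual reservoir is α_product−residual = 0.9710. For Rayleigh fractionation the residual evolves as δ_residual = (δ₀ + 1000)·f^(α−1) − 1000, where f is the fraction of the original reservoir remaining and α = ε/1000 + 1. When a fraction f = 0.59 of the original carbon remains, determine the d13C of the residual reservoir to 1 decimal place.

Rayleigh residual: δ_res = (δ₀ + 1000)·f^(α−1) − 1000
α − 1 = -0.02900
f^(α−1) = 0.59^(-0.02900) = 1.015419
δ_res = (-10.2 + 1000) × 1.015419 − 1000 = 1005.062 − 1000 = 5.06 per mil

5.1 per mil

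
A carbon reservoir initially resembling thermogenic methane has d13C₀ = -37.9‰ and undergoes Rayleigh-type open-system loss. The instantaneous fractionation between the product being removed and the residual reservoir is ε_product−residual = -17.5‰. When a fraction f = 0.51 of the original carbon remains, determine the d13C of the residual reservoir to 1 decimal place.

-26.5‰

Rayleigh residual: δ_res = (δ₀ + 1000)·f^(α−1) − 1000
α = ε/1000 + 1 = 0.98250, so α − 1 = -0.01750
f^(α−1) = 0.51^(-0.01750) = 1.011853
δ_res = (-37.9 + 1000) × 1.011853 − 1000 = 973.504 − 1000 = -26.50‰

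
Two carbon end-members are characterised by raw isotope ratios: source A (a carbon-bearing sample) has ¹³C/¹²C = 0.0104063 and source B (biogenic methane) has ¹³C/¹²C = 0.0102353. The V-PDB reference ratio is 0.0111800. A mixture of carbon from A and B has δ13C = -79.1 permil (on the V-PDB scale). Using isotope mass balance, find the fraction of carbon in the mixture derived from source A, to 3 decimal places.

δ_A = (0.0104063/0.0111800 − 1)×1000 = (0.930796 − 1)×1000 = -69.204 permil
δ_B = (0.0102353/0.0111800 − 1)×1000 = (0.915501 − 1)×1000 = -84.499 permil
f_A = (δ_mix − δ_B)/(δ_A − δ_B) = (-79.1 − (-84.499))/(-69.204 − (-84.499))
f_A = 5.399 / 15.295 = 0.3530

0.353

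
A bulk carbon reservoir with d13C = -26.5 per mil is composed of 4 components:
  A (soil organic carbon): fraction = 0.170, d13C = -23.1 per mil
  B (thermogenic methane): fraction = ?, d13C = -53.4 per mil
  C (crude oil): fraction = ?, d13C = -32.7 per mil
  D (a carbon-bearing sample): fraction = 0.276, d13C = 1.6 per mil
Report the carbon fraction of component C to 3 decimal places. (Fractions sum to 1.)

0.317

Let f_C and f_B be the unknown fractions; fractions sum to 1 so f_C + f_B = 0.554.
Mass balance: Σ fᵢ·δᵢ = δ_bulk ⇒ f_C·(-32.7) + f_B·(-53.4) = -26.5 − (-3.485) = -23.015
Substitute f_B = 0.554 − f_C:
f_C·(-32.7 − -53.4) = -23.015 − 0.554×(-53.4) = 6.569
f_C = 6.569 / 20.7 = 0.3173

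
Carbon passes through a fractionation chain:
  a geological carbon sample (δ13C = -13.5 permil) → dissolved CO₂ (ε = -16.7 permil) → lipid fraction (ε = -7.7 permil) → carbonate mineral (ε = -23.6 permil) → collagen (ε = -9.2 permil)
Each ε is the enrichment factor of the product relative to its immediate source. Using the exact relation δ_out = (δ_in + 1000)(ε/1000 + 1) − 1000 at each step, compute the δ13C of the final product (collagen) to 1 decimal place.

-68.8 permil

step 1: δ = (-13.50 + 1000)·(-16.7/1000 + 1) − 1000 = -29.97 permil
step 2: δ = (-29.97 + 1000)·(-7.7/1000 + 1) − 1000 = -37.44 permil
step 3: δ = (-37.44 + 1000)·(-23.6/1000 + 1) − 1000 = -60.16 permil
step 4: δ = (-60.16 + 1000)·(-9.2/1000 + 1) − 1000 = -68.81 permil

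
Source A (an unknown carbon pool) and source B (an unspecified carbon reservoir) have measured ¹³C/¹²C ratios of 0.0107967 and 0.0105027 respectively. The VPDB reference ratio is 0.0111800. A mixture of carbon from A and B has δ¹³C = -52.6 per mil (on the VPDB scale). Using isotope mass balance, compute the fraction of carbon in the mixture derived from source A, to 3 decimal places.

δ_A = (0.0107967/0.0111800 − 1)×1000 = (0.965716 − 1)×1000 = -34.284 per mil
δ_B = (0.0105027/0.0111800 − 1)×1000 = (0.939419 − 1)×1000 = -60.581 per mil
f_A = (δ_mix − δ_B)/(δ_A − δ_B) = (-52.6 − (-60.581))/(-34.284 − (-60.581))
f_A = 7.981 / 26.297 = 0.3035

0.304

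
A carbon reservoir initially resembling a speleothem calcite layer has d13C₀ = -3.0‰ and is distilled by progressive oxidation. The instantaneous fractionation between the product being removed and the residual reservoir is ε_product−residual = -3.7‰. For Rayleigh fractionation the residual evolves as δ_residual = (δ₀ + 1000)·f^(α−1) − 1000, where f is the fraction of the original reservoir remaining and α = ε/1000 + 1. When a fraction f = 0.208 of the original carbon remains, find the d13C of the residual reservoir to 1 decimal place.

2.8‰

Rayleigh residual: δ_res = (δ₀ + 1000)·f^(α−1) − 1000
α = ε/1000 + 1 = 0.99630, so α − 1 = -0.00370
f^(α−1) = 0.208^(-0.00370) = 1.005827
δ_res = (-3.0 + 1000) × 1.005827 − 1000 = 1002.809 − 1000 = 2.81‰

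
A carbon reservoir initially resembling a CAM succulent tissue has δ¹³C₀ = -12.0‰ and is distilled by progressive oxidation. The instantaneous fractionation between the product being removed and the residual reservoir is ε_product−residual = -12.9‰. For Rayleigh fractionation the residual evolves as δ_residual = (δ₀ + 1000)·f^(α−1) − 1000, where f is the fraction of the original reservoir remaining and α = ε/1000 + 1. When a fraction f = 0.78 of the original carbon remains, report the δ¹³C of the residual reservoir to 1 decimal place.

-8.8‰

Rayleigh residual: δ_res = (δ₀ + 1000)·f^(α−1) − 1000
α = ε/1000 + 1 = 0.98710, so α − 1 = -0.01290
f^(α−1) = 0.78^(-0.01290) = 1.003210
δ_res = (-12.0 + 1000) × 1.003210 − 1000 = 991.172 − 1000 = -8.83‰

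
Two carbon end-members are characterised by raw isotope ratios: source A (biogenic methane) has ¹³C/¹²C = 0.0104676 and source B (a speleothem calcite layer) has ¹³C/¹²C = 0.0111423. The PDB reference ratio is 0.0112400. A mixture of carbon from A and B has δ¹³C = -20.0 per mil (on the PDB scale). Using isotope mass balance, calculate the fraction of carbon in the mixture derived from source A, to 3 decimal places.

0.188

δ_A = (0.0104676/0.0112400 − 1)×1000 = (0.931281 − 1)×1000 = -68.719 per mil
δ_B = (0.0111423/0.0112400 − 1)×1000 = (0.991308 − 1)×1000 = -8.692 per mil
f_A = (δ_mix − δ_B)/(δ_A − δ_B) = (-20.0 − (-8.692))/(-68.719 − (-8.692))
f_A = -11.308 / -60.027 = 0.1884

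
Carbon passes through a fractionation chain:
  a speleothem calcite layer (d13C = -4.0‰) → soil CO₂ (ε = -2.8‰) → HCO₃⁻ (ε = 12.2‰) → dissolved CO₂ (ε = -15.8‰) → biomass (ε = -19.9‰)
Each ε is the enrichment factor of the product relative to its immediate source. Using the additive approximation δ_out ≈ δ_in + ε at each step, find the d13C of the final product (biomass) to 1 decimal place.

-30.3‰

step 1: δ ≈ -4.0 + (-2.8) = -6.8‰
step 2: δ ≈ -6.8 + (12.2) = 5.4‰
step 3: δ ≈ 5.4 + (-15.8) = -10.4‰
step 4: δ ≈ -10.4 + (-19.9) = -30.3‰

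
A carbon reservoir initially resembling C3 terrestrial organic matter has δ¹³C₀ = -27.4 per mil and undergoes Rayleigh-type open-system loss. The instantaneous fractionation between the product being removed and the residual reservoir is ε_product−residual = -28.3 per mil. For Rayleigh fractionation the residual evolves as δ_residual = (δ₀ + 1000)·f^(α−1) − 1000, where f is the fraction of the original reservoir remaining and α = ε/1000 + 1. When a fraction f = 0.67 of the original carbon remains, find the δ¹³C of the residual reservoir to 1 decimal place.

-16.3 per mil

Rayleigh residual: δ_res = (δ₀ + 1000)·f^(α−1) − 1000
α = ε/1000 + 1 = 0.97170, so α − 1 = -0.02830
f^(α−1) = 0.67^(-0.02830) = 1.011398
δ_res = (-27.4 + 1000) × 1.011398 − 1000 = 983.686 − 1000 = -16.31 per mil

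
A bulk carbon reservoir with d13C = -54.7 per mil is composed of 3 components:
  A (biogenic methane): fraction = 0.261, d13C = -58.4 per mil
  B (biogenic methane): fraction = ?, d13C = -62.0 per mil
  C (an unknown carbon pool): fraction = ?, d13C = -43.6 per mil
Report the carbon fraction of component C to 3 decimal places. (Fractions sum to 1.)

Let f_C and f_B be the unknown fractions; fractions sum to 1 so f_C + f_B = 0.739.
Mass balance: Σ fᵢ·δᵢ = δ_bulk ⇒ f_C·(-43.6) + f_B·(-62.0) = -54.7 − (-15.242) = -39.458
Substitute f_B = 0.739 − f_C:
f_C·(-43.6 − -62.0) = -39.458 − 0.739×(-62.0) = 6.360
f_C = 6.360 / 18.4 = 0.3457

0.346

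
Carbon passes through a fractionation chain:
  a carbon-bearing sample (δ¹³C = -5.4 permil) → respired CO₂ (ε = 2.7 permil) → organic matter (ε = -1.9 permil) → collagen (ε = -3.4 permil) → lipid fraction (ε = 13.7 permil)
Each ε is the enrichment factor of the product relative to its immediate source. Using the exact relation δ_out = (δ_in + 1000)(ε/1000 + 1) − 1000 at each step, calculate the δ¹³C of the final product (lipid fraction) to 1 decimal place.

5.6 permil

step 1: δ = (-5.40 + 1000)·(2.7/1000 + 1) − 1000 = -2.71 permil
step 2: δ = (-2.71 + 1000)·(-1.9/1000 + 1) − 1000 = -4.61 permil
step 3: δ = (-4.61 + 1000)·(-3.4/1000 + 1) − 1000 = -7.99 permil
step 4: δ = (-7.99 + 1000)·(13.7/1000 + 1) − 1000 = 5.60 permil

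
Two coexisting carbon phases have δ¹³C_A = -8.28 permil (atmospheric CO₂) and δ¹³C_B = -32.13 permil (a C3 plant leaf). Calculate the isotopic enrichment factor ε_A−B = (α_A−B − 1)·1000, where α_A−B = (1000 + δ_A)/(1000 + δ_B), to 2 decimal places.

α_A−B = (1000 + -8.28) / (1000 + -32.13) = 991.72 / 967.87 = 1.024642
ε_A−B = (1.024642 − 1) × 1000 = 24.642 permil
(The approximation ε ≈ δ_A − δ_B would give 23.85 permil.)

24.64 permil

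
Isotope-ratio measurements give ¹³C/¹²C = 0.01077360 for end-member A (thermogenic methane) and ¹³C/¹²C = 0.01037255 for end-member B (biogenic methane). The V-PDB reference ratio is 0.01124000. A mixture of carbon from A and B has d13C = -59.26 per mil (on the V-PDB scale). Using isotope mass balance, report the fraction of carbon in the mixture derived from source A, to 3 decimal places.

δ_A = (0.01077360/0.01124000 − 1)×1000 = (0.958505 − 1)×1000 = -41.495 per mil
δ_B = (0.01037255/0.01124000 − 1)×1000 = (0.922825 − 1)×1000 = -77.175 per mil
f_A = (δ_mix − δ_B)/(δ_A − δ_B) = (-59.26 − (-77.175))/(-41.495 − (-77.175))
f_A = 17.915 / 35.681 = 0.5021

0.502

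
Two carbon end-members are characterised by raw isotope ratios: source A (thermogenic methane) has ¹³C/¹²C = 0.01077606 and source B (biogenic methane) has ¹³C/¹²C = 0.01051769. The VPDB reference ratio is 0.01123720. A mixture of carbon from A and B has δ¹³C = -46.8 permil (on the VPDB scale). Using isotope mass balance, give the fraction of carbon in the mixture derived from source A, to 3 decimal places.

δ_A = (0.01077606/0.01123720 − 1)×1000 = (0.958963 − 1)×1000 = -41.037 permil
δ_B = (0.01051769/0.01123720 − 1)×1000 = (0.935971 − 1)×1000 = -64.029 permil
f_A = (δ_mix − δ_B)/(δ_A − δ_B) = (-46.8 − (-64.029))/(-41.037 − (-64.029))
f_A = 17.229 / 22.992 = 0.7493

0.749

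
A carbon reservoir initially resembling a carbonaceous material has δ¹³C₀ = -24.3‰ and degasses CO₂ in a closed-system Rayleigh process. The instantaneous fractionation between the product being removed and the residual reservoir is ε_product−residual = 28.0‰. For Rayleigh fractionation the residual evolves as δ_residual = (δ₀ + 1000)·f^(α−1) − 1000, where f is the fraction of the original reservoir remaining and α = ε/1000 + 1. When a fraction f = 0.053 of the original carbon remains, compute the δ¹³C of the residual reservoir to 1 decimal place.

-101.3‰

Rayleigh residual: δ_res = (δ₀ + 1000)·f^(α−1) − 1000
α = ε/1000 + 1 = 1.02800, so α − 1 = 0.02800
f^(α−1) = 0.053^(0.02800) = 0.921043
δ_res = (-24.3 + 1000) × 0.921043 − 1000 = 898.661 − 1000 = -101.34‰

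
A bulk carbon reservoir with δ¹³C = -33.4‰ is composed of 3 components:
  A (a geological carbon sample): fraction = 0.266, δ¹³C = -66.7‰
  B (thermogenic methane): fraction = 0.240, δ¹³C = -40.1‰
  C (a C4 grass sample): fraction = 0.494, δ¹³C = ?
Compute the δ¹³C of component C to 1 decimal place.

Isotope mass balance: δ_bulk = Σ fᵢ·δᵢ.
-33.4 = 0.266×(-66.7) + 0.240×(-40.1) + 0.494×δ_C
0.494·δ_C = -33.4 − (-27.366) = -6.034
δ_C = -6.034 / 0.494 = -12.21‰

-12.2‰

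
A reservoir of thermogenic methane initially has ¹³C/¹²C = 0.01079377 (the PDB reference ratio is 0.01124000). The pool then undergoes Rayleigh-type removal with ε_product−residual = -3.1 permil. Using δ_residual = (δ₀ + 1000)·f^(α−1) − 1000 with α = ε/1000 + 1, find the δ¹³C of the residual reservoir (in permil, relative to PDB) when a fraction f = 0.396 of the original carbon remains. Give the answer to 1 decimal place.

-36.9 permil

δ₀ = (0.01079377/0.01124000 − 1)×1000 = (0.960300 − 1)×1000 = -39.700 permil
α − 1 = ε/1000 = -0.0031
f^(α−1) = 0.396^(-0.0031) = 1.002876
δ_res = (-39.700 + 1000) × 1.002876 − 1000 = 963.061 − 1000 = -36.94 permil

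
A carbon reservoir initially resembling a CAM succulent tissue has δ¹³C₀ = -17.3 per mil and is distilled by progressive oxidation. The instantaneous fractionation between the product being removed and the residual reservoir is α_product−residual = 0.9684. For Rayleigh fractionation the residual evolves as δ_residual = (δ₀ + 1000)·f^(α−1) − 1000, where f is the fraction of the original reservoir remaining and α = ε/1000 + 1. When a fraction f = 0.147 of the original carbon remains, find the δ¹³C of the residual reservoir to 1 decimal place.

Rayleigh residual: δ_res = (δ₀ + 1000)·f^(α−1) − 1000
α − 1 = -0.03160
f^(α−1) = 0.147^(-0.03160) = 1.062460
δ_res = (-17.3 + 1000) × 1.062460 − 1000 = 1044.080 − 1000 = 44.08 per mil

44.1 per mil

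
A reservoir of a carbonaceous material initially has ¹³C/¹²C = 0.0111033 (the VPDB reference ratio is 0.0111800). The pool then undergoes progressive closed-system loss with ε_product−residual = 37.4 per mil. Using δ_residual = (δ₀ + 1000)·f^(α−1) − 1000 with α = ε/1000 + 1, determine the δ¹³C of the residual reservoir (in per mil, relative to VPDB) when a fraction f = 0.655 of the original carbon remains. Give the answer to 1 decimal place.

-22.5 per mil

δ₀ = (0.0111033/0.0111800 − 1)×1000 = (0.993140 − 1)×1000 = -6.860 per mil
α − 1 = ε/1000 = 0.0374
f^(α−1) = 0.655^(0.0374) = 0.984300
δ_res = (-6.860 + 1000) × 0.984300 − 1000 = 977.547 − 1000 = -22.45 per mil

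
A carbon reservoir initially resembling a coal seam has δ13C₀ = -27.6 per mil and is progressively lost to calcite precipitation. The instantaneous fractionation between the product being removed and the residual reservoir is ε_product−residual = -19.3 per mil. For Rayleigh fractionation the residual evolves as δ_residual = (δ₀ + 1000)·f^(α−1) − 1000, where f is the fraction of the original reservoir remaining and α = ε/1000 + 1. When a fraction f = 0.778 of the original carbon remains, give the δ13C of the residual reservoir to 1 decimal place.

Rayleigh residual: δ_res = (δ₀ + 1000)·f^(α−1) − 1000
α = ε/1000 + 1 = 0.98070, so α − 1 = -0.01930
f^(α−1) = 0.778^(-0.01930) = 1.004857
δ_res = (-27.6 + 1000) × 1.004857 − 1000 = 977.123 − 1000 = -22.88 per mil

-22.9 per mil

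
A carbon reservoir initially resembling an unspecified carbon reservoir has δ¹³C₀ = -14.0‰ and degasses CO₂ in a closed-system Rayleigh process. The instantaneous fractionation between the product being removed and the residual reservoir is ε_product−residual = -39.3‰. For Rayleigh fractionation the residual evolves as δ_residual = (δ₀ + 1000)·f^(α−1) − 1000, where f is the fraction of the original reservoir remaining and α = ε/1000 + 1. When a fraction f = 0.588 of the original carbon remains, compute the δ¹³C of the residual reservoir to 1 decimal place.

6.8‰

Rayleigh residual: δ_res = (δ₀ + 1000)·f^(α−1) − 1000
α = ε/1000 + 1 = 0.96070, so α − 1 = -0.03930
f^(α−1) = 0.588^(-0.03930) = 1.021089
δ_res = (-14.0 + 1000) × 1.021089 − 1000 = 1006.793 − 1000 = 6.79‰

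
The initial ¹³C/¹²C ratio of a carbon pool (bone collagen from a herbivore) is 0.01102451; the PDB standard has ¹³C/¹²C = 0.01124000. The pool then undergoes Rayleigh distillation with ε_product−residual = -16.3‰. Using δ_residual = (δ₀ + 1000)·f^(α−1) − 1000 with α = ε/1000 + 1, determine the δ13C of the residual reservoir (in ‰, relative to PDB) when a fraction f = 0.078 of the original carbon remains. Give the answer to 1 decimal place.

22.5‰

δ₀ = (0.01102451/0.01124000 − 1)×1000 = (0.980828 − 1)×1000 = -19.172‰
α − 1 = ε/1000 = -0.0163
f^(α−1) = 0.078^(-0.0163) = 1.042459
δ_res = (-19.172 + 1000) × 1.042459 − 1000 = 1022.473 − 1000 = 22.47‰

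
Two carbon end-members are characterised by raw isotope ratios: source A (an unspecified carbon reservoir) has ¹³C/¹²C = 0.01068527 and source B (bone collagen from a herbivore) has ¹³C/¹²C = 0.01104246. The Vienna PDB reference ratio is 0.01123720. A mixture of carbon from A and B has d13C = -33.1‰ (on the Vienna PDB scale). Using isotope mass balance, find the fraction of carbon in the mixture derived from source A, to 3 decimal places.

δ_A = (0.01068527/0.01123720 − 1)×1000 = (0.950884 − 1)×1000 = -49.116‰
δ_B = (0.01104246/0.01123720 − 1)×1000 = (0.982670 − 1)×1000 = -17.330‰
f_A = (δ_mix − δ_B)/(δ_A − δ_B) = (-33.1 − (-17.330))/(-49.116 − (-17.330))
f_A = -15.770 / -31.786 = 0.4961

0.496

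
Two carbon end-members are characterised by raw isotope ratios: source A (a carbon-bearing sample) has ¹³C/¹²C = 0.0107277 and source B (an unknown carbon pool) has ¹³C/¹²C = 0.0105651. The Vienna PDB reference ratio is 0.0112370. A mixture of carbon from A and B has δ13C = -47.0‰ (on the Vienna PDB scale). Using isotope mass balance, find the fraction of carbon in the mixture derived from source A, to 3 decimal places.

δ_A = (0.0107277/0.0112370 − 1)×1000 = (0.954677 − 1)×1000 = -45.323‰
δ_B = (0.0105651/0.0112370 − 1)×1000 = (0.940206 − 1)×1000 = -59.794‰
f_A = (δ_mix − δ_B)/(δ_A − δ_B) = (-47.0 − (-59.794))/(-45.323 − (-59.794))
f_A = 12.794 / 14.470 = 0.8841

0.884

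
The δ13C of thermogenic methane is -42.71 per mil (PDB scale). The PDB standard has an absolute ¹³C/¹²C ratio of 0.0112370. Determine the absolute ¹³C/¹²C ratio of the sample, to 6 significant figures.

0.0107571

R_sample = R_standard × (δ13C/1000 + 1)
R_sample = 0.0112370 × (-42.71/1000 + 1) = 0.0112370 × 0.957290
R_sample = 0.0107571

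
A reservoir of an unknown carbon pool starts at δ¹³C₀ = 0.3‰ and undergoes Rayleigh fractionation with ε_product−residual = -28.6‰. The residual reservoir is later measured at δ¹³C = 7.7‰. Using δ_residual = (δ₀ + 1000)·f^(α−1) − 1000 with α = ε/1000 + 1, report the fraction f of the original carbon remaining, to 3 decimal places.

0.773

α − 1 = ε/1000 = -0.0286
(δ_res + 1000)/(δ₀ + 1000) = (7.7 + 1000)/(0.3 + 1000) = 1007.7/1000.3 = 1.007398
f = 1.007398^(1/-0.0286) = exp(ln(1.007398)/-0.0286) = exp(0.00737/-0.0286)
f = exp(-0.2577) = 0.7728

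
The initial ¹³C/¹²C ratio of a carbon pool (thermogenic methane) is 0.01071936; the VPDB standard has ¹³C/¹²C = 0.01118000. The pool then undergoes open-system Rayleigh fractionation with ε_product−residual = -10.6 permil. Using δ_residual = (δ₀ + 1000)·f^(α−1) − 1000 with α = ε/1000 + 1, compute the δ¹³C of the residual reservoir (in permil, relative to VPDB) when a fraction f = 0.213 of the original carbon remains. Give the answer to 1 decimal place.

δ₀ = (0.01071936/0.01118000 − 1)×1000 = (0.958798 − 1)×1000 = -41.202 permil
α − 1 = ε/1000 = -0.0106
f^(α−1) = 0.213^(-0.0106) = 1.016528
δ_res = (-41.202 + 1000) × 1.016528 − 1000 = 974.644 − 1000 = -25.36 permil

-25.4 permil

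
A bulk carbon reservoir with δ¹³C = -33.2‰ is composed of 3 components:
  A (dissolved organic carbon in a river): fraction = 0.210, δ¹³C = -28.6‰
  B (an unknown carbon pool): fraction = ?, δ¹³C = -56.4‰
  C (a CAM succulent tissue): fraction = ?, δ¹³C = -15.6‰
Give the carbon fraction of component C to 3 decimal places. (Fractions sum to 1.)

Let f_C and f_B be the unknown fractions; fractions sum to 1 so f_C + f_B = 0.790.
Mass balance: Σ fᵢ·δᵢ = δ_bulk ⇒ f_C·(-15.6) + f_B·(-56.4) = -33.2 − (-6.006) = -27.194
Substitute f_B = 0.790 − f_C:
f_C·(-15.6 − -56.4) = -27.194 − 0.790×(-56.4) = 17.362
f_C = 17.362 / 40.8 = 0.4255

0.426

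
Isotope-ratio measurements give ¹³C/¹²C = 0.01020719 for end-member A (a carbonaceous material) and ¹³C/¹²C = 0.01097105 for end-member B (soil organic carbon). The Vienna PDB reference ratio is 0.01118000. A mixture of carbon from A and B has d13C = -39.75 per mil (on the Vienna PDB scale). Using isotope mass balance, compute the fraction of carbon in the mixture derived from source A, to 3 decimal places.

0.308

δ_A = (0.01020719/0.01118000 − 1)×1000 = (0.912987 − 1)×1000 = -87.013 per mil
δ_B = (0.01097105/0.01118000 − 1)×1000 = (0.981310 − 1)×1000 = -18.690 per mil
f_A = (δ_mix − δ_B)/(δ_A − δ_B) = (-39.75 − (-18.690))/(-87.013 − (-18.690))
f_A = -21.060 / -68.324 = 0.3082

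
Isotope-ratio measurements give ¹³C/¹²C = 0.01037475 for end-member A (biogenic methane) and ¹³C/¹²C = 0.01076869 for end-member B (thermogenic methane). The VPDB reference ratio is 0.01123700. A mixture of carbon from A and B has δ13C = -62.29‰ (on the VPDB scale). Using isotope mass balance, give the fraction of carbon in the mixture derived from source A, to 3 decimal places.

0.588

δ_A = (0.01037475/0.01123700 − 1)×1000 = (0.923267 − 1)×1000 = -76.733‰
δ_B = (0.01076869/0.01123700 − 1)×1000 = (0.958324 − 1)×1000 = -41.676‰
f_A = (δ_mix − δ_B)/(δ_A − δ_B) = (-62.29 − (-41.676))/(-76.733 − (-41.676))
f_A = -20.614 / -35.057 = 0.5880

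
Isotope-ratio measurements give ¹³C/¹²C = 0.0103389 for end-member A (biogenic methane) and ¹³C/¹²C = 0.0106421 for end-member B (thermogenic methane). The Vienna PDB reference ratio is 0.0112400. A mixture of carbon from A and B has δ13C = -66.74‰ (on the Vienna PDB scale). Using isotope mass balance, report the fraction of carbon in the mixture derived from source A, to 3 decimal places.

0.502

δ_A = (0.0103389/0.0112400 − 1)×1000 = (0.919831 − 1)×1000 = -80.169‰
δ_B = (0.0106421/0.0112400 − 1)×1000 = (0.946806 − 1)×1000 = -53.194‰
f_A = (δ_mix − δ_B)/(δ_A − δ_B) = (-66.74 − (-53.194))/(-80.169 − (-53.194))
f_A = -13.546 / -26.975 = 0.5022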